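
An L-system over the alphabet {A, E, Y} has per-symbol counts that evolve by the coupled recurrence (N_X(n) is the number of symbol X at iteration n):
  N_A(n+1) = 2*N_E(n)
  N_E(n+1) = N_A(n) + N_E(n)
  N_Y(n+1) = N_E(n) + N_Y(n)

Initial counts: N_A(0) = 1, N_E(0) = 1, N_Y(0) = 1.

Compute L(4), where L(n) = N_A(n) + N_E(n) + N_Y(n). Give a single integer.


Answer: 48

Derivation:
Step 0: N_A=1, N_E=1, N_Y=1, L=3
Step 1: N_A=2, N_E=2, N_Y=2, L=6
Step 2: N_A=4, N_E=4, N_Y=4, L=12
Step 3: N_A=8, N_E=8, N_Y=8, L=24
Step 4: N_A=16, N_E=16, N_Y=16, L=48


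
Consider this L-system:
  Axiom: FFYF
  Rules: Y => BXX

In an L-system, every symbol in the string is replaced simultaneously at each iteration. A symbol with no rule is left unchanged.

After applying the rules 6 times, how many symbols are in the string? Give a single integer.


Answer: 6

Derivation:
Step 0: length = 4
Step 1: length = 6
Step 2: length = 6
Step 3: length = 6
Step 4: length = 6
Step 5: length = 6
Step 6: length = 6


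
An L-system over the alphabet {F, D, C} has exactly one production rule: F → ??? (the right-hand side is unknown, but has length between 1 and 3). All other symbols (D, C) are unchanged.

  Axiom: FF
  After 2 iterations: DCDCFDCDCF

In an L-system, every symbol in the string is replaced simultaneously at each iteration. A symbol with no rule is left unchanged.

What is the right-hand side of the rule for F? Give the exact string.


Trying F → DCF:
  Step 0: FF
  Step 1: DCFDCF
  Step 2: DCDCFDCDCF
Matches the given result.

Answer: DCF


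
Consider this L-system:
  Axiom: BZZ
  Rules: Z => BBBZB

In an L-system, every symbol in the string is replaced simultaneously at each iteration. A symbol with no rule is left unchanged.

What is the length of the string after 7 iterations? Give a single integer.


Step 0: length = 3
Step 1: length = 11
Step 2: length = 19
Step 3: length = 27
Step 4: length = 35
Step 5: length = 43
Step 6: length = 51
Step 7: length = 59

Answer: 59


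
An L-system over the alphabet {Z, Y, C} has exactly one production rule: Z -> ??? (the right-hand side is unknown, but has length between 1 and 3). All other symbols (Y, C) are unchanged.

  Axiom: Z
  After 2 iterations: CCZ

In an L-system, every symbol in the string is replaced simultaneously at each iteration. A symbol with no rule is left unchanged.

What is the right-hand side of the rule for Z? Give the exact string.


Answer: CZ

Derivation:
Trying Z -> CZ:
  Step 0: Z
  Step 1: CZ
  Step 2: CCZ
Matches the given result.


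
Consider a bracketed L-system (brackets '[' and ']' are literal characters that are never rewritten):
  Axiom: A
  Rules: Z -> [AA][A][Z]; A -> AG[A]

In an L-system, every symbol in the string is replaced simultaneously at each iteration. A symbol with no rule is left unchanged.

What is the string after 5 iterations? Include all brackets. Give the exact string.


Answer: AG[A]G[AG[A]]G[AG[A]G[AG[A]]]G[AG[A]G[AG[A]]G[AG[A]G[AG[A]]]]G[AG[A]G[AG[A]]G[AG[A]G[AG[A]]]G[AG[A]G[AG[A]]G[AG[A]G[AG[A]]]]]

Derivation:
Step 0: A
Step 1: AG[A]
Step 2: AG[A]G[AG[A]]
Step 3: AG[A]G[AG[A]]G[AG[A]G[AG[A]]]
Step 4: AG[A]G[AG[A]]G[AG[A]G[AG[A]]]G[AG[A]G[AG[A]]G[AG[A]G[AG[A]]]]
Step 5: AG[A]G[AG[A]]G[AG[A]G[AG[A]]]G[AG[A]G[AG[A]]G[AG[A]G[AG[A]]]]G[AG[A]G[AG[A]]G[AG[A]G[AG[A]]]G[AG[A]G[AG[A]]G[AG[A]G[AG[A]]]]]


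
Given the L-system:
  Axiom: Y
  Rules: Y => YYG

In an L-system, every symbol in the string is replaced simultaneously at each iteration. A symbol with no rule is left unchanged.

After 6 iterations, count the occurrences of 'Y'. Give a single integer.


Step 0: Y  (1 'Y')
Step 1: YYG  (2 'Y')
Step 2: YYGYYGG  (4 'Y')
Step 3: YYGYYGGYYGYYGGG  (8 'Y')
Step 4: YYGYYGGYYGYYGGGYYGYYGGYYGYYGGGG  (16 'Y')
Step 5: YYGYYGGYYGYYGGGYYGYYGGYYGYYGGGGYYGYYGGYYGYYGGGYYGYYGGYYGYYGGGGG  (32 'Y')
Step 6: YYGYYGGYYGYYGGGYYGYYGGYYGYYGGGGYYGYYGGYYGYYGGGYYGYYGGYYGYYGGGGGYYGYYGGYYGYYGGGYYGYYGGYYGYYGGGGYYGYYGGYYGYYGGGYYGYYGGYYGYYGGGGGG  (64 'Y')

Answer: 64


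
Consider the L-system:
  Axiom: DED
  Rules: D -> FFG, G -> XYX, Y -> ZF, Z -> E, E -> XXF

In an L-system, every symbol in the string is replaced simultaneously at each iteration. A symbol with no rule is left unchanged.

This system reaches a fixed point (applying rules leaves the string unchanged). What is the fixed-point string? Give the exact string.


Step 0: DED
Step 1: FFGXXFFFG
Step 2: FFXYXXXFFFXYX
Step 3: FFXZFXXXFFFXZFX
Step 4: FFXEFXXXFFFXEFX
Step 5: FFXXXFFXXXFFFXXXFFX
Step 6: FFXXXFFXXXFFFXXXFFX  (unchanged — fixed point at step 5)

Answer: FFXXXFFXXXFFFXXXFFX


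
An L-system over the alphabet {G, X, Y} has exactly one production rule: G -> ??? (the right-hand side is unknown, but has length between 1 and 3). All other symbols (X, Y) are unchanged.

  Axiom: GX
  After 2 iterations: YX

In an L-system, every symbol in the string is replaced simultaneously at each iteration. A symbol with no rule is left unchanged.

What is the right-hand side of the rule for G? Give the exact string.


Trying G -> Y:
  Step 0: GX
  Step 1: YX
  Step 2: YX
Matches the given result.

Answer: Y


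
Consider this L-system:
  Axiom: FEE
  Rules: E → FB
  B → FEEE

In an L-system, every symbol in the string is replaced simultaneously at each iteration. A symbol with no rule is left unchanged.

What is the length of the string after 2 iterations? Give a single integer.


Step 0: length = 3
Step 1: length = 5
Step 2: length = 11

Answer: 11


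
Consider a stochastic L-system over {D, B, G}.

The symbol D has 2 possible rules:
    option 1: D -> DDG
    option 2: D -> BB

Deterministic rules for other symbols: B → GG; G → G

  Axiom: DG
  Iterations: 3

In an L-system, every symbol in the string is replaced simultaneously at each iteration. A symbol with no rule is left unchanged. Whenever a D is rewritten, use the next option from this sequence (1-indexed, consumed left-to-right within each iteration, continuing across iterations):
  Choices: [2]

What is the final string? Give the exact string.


Step 0: DG
Step 1: BBG  (used choices [2])
Step 2: GGGGG  (used choices [])
Step 3: GGGGG  (used choices [])

Answer: GGGGG


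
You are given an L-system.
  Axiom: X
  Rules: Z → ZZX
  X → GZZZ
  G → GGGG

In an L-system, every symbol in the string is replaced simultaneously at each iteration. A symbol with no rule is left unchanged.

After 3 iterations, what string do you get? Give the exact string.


Step 0: X
Step 1: GZZZ
Step 2: GGGGZZXZZXZZX
Step 3: GGGGGGGGGGGGGGGGZZXZZXGZZZZZXZZXGZZZZZXZZXGZZZ

Answer: GGGGGGGGGGGGGGGGZZXZZXGZZZZZXZZXGZZZZZXZZXGZZZ


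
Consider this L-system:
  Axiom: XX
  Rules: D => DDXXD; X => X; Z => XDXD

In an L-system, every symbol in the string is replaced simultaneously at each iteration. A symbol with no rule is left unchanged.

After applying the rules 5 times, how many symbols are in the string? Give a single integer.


Answer: 2

Derivation:
Step 0: length = 2
Step 1: length = 2
Step 2: length = 2
Step 3: length = 2
Step 4: length = 2
Step 5: length = 2


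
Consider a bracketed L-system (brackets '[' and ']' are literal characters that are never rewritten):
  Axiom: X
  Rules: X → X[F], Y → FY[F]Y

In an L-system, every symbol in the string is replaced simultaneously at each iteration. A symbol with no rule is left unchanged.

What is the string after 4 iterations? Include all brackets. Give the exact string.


Answer: X[F][F][F][F]

Derivation:
Step 0: X
Step 1: X[F]
Step 2: X[F][F]
Step 3: X[F][F][F]
Step 4: X[F][F][F][F]


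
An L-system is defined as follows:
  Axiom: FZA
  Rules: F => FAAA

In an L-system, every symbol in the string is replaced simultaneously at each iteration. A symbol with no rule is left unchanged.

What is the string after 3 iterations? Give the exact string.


Step 0: FZA
Step 1: FAAAZA
Step 2: FAAAAAAZA
Step 3: FAAAAAAAAAZA

Answer: FAAAAAAAAAZA


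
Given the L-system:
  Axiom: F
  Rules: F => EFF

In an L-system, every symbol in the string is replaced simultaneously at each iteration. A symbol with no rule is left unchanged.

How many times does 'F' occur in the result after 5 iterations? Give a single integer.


Step 0: F  (1 'F')
Step 1: EFF  (2 'F')
Step 2: EEFFEFF  (4 'F')
Step 3: EEEFFEFFEEFFEFF  (8 'F')
Step 4: EEEEFFEFFEEFFEFFEEEFFEFFEEFFEFF  (16 'F')
Step 5: EEEEEFFEFFEEFFEFFEEEFFEFFEEFFEFFEEEEFFEFFEEFFEFFEEEFFEFFEEFFEFF  (32 'F')

Answer: 32


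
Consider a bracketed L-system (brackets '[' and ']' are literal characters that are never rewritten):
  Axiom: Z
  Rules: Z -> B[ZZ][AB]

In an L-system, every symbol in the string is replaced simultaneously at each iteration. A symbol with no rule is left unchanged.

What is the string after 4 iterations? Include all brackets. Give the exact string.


Step 0: Z
Step 1: B[ZZ][AB]
Step 2: B[B[ZZ][AB]B[ZZ][AB]][AB]
Step 3: B[B[B[ZZ][AB]B[ZZ][AB]][AB]B[B[ZZ][AB]B[ZZ][AB]][AB]][AB]
Step 4: B[B[B[B[ZZ][AB]B[ZZ][AB]][AB]B[B[ZZ][AB]B[ZZ][AB]][AB]][AB]B[B[B[ZZ][AB]B[ZZ][AB]][AB]B[B[ZZ][AB]B[ZZ][AB]][AB]][AB]][AB]

Answer: B[B[B[B[ZZ][AB]B[ZZ][AB]][AB]B[B[ZZ][AB]B[ZZ][AB]][AB]][AB]B[B[B[ZZ][AB]B[ZZ][AB]][AB]B[B[ZZ][AB]B[ZZ][AB]][AB]][AB]][AB]


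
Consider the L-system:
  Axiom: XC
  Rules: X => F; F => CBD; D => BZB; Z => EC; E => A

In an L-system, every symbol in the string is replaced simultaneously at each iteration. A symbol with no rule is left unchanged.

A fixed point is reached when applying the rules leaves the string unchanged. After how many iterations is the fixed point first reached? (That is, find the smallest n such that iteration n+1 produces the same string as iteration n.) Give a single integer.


Step 0: XC
Step 1: FC
Step 2: CBDC
Step 3: CBBZBC
Step 4: CBBECBC
Step 5: CBBACBC
Step 6: CBBACBC  (unchanged — fixed point at step 5)

Answer: 5


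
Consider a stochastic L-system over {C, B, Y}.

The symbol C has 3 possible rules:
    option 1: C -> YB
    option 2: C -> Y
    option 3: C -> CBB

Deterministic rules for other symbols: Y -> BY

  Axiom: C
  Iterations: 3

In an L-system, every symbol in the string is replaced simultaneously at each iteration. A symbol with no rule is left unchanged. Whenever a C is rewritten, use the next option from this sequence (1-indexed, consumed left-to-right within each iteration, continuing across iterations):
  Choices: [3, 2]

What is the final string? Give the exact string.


Step 0: C
Step 1: CBB  (used choices [3])
Step 2: YBB  (used choices [2])
Step 3: BYBB  (used choices [])

Answer: BYBB


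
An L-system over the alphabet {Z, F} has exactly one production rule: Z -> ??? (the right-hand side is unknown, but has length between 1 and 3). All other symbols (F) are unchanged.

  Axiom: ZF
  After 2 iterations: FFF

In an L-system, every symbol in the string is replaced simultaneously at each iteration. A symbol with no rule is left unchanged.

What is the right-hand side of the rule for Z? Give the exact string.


Trying Z -> FF:
  Step 0: ZF
  Step 1: FFF
  Step 2: FFF
Matches the given result.

Answer: FF


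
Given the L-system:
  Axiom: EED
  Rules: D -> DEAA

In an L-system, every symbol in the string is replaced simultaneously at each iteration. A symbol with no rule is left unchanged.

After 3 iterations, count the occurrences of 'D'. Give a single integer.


Answer: 1

Derivation:
Step 0: EED  (1 'D')
Step 1: EEDEAA  (1 'D')
Step 2: EEDEAAEAA  (1 'D')
Step 3: EEDEAAEAAEAA  (1 'D')


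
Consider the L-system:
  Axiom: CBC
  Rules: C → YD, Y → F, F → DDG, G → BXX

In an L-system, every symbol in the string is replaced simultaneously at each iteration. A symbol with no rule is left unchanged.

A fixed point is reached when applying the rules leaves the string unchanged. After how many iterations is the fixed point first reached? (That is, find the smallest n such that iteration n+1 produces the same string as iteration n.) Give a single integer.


Step 0: CBC
Step 1: YDBYD
Step 2: FDBFD
Step 3: DDGDBDDGD
Step 4: DDBXXDBDDBXXD
Step 5: DDBXXDBDDBXXD  (unchanged — fixed point at step 4)

Answer: 4


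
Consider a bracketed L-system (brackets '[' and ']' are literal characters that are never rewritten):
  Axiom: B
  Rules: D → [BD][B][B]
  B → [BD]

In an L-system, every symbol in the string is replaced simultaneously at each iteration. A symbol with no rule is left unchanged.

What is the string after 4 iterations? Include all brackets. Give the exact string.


Answer: [[[[BD][BD][B][B]][[BD][BD][B][B]][[BD]][[BD]]][[[BD][BD][B][B]][[BD][BD][B][B]][[BD]][[BD]]][[[BD][BD][B][B]]][[[BD][BD][B][B]]]]

Derivation:
Step 0: B
Step 1: [BD]
Step 2: [[BD][BD][B][B]]
Step 3: [[[BD][BD][B][B]][[BD][BD][B][B]][[BD]][[BD]]]
Step 4: [[[[BD][BD][B][B]][[BD][BD][B][B]][[BD]][[BD]]][[[BD][BD][B][B]][[BD][BD][B][B]][[BD]][[BD]]][[[BD][BD][B][B]]][[[BD][BD][B][B]]]]


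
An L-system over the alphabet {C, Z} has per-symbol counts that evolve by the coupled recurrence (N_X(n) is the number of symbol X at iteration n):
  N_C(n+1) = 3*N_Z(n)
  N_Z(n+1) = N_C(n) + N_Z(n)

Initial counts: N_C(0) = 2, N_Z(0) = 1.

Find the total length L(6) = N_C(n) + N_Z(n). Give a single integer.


Answer: 411

Derivation:
Step 0: N_C=2, N_Z=1, L=3
Step 1: N_C=3, N_Z=3, L=6
Step 2: N_C=9, N_Z=6, L=15
Step 3: N_C=18, N_Z=15, L=33
Step 4: N_C=45, N_Z=33, L=78
Step 5: N_C=99, N_Z=78, L=177
Step 6: N_C=234, N_Z=177, L=411


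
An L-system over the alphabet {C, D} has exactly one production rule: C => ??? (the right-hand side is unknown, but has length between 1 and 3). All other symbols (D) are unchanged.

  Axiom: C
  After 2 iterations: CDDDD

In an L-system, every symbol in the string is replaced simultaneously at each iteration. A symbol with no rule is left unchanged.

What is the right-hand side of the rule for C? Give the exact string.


Trying C => CDD:
  Step 0: C
  Step 1: CDD
  Step 2: CDDDD
Matches the given result.

Answer: CDD


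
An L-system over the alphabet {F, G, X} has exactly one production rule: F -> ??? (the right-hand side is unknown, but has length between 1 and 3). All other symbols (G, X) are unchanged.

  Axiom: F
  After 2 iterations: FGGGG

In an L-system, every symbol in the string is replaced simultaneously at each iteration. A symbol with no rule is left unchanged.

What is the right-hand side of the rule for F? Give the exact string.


Trying F -> FGG:
  Step 0: F
  Step 1: FGG
  Step 2: FGGGG
Matches the given result.

Answer: FGG


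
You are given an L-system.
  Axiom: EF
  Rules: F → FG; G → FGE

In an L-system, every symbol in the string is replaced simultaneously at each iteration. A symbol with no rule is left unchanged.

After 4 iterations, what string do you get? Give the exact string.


Answer: EFGFGEFGFGEEFGFGEFGFGEEE

Derivation:
Step 0: EF
Step 1: EFG
Step 2: EFGFGE
Step 3: EFGFGEFGFGEE
Step 4: EFGFGEFGFGEEFGFGEFGFGEEE


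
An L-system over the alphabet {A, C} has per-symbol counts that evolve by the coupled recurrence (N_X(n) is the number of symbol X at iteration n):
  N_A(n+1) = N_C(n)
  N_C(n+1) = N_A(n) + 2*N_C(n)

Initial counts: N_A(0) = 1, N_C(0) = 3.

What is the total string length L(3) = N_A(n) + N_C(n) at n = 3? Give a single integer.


Step 0: N_A=1, N_C=3, L=4
Step 1: N_A=3, N_C=7, L=10
Step 2: N_A=7, N_C=17, L=24
Step 3: N_A=17, N_C=41, L=58

Answer: 58


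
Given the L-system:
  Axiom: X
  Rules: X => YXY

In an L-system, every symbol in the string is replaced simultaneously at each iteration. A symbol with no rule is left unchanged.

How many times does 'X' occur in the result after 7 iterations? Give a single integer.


Answer: 1

Derivation:
Step 0: X  (1 'X')
Step 1: YXY  (1 'X')
Step 2: YYXYY  (1 'X')
Step 3: YYYXYYY  (1 'X')
Step 4: YYYYXYYYY  (1 'X')
Step 5: YYYYYXYYYYY  (1 'X')
Step 6: YYYYYYXYYYYYY  (1 'X')
Step 7: YYYYYYYXYYYYYYY  (1 'X')


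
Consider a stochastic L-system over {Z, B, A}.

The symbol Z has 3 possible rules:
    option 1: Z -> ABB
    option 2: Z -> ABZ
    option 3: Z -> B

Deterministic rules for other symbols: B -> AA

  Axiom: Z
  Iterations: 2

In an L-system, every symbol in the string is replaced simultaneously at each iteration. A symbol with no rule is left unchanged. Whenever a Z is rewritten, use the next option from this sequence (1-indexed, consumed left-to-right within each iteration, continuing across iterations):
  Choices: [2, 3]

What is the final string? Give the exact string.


Answer: AAAB

Derivation:
Step 0: Z
Step 1: ABZ  (used choices [2])
Step 2: AAAB  (used choices [3])


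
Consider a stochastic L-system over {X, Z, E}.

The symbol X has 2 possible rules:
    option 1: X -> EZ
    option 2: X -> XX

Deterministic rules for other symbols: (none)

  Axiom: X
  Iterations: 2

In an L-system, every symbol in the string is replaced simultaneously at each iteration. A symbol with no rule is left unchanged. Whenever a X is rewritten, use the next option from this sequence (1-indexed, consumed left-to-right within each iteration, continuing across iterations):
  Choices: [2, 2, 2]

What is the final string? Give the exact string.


Step 0: X
Step 1: XX  (used choices [2])
Step 2: XXXX  (used choices [2, 2])

Answer: XXXX


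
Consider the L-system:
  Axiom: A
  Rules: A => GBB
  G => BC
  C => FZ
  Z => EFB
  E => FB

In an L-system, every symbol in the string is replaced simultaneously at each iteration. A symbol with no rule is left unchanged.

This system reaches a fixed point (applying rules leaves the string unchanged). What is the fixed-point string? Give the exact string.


Step 0: A
Step 1: GBB
Step 2: BCBB
Step 3: BFZBB
Step 4: BFEFBBB
Step 5: BFFBFBBB
Step 6: BFFBFBBB  (unchanged — fixed point at step 5)

Answer: BFFBFBBB


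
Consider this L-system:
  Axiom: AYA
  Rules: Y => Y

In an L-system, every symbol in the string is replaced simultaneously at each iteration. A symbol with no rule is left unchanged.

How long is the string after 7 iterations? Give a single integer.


Answer: 3

Derivation:
Step 0: length = 3
Step 1: length = 3
Step 2: length = 3
Step 3: length = 3
Step 4: length = 3
Step 5: length = 3
Step 6: length = 3
Step 7: length = 3


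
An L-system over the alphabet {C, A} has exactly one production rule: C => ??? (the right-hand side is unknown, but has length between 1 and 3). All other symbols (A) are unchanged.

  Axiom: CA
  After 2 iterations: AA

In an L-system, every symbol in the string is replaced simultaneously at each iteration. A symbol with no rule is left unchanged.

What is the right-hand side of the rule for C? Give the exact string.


Answer: A

Derivation:
Trying C => A:
  Step 0: CA
  Step 1: AA
  Step 2: AA
Matches the given result.


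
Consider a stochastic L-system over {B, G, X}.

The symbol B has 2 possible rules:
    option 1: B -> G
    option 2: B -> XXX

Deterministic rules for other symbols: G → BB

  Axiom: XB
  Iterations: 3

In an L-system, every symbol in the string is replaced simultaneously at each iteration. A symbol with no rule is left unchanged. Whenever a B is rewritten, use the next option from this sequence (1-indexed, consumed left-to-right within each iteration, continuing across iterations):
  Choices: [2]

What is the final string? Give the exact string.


Answer: XXXX

Derivation:
Step 0: XB
Step 1: XXXX  (used choices [2])
Step 2: XXXX  (used choices [])
Step 3: XXXX  (used choices [])


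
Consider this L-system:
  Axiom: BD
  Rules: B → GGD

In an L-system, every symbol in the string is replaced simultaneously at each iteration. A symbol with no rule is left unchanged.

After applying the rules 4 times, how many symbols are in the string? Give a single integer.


Step 0: length = 2
Step 1: length = 4
Step 2: length = 4
Step 3: length = 4
Step 4: length = 4

Answer: 4


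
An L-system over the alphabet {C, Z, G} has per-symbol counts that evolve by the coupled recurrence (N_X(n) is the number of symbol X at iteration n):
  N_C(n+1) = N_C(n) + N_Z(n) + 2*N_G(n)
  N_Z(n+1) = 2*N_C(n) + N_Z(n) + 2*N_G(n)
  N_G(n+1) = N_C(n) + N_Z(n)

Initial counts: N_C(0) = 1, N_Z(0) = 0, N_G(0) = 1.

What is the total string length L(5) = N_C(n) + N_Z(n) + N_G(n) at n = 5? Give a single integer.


Answer: 1268

Derivation:
Step 0: N_C=1, N_Z=0, N_G=1, L=2
Step 1: N_C=3, N_Z=4, N_G=1, L=8
Step 2: N_C=9, N_Z=12, N_G=7, L=28
Step 3: N_C=35, N_Z=44, N_G=21, L=100
Step 4: N_C=121, N_Z=156, N_G=79, L=356
Step 5: N_C=435, N_Z=556, N_G=277, L=1268


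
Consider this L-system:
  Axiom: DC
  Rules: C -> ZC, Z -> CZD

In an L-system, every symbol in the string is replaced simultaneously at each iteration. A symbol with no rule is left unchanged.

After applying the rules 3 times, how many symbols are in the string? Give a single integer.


Answer: 12

Derivation:
Step 0: length = 2
Step 1: length = 3
Step 2: length = 6
Step 3: length = 12


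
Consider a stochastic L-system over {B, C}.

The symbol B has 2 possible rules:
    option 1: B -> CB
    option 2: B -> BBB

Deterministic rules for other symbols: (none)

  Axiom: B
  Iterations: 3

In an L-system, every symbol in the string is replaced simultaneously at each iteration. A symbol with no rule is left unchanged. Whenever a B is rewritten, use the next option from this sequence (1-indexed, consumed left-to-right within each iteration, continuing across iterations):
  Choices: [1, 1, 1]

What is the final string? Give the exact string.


Answer: CCCB

Derivation:
Step 0: B
Step 1: CB  (used choices [1])
Step 2: CCB  (used choices [1])
Step 3: CCCB  (used choices [1])


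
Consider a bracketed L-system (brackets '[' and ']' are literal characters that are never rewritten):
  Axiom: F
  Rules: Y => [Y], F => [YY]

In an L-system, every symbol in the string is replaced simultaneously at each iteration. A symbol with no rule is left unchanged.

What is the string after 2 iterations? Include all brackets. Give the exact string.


Answer: [[Y][Y]]

Derivation:
Step 0: F
Step 1: [YY]
Step 2: [[Y][Y]]


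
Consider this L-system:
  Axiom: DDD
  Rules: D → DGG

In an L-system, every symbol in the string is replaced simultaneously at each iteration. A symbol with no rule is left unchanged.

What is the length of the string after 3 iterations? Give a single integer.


Step 0: length = 3
Step 1: length = 9
Step 2: length = 15
Step 3: length = 21

Answer: 21


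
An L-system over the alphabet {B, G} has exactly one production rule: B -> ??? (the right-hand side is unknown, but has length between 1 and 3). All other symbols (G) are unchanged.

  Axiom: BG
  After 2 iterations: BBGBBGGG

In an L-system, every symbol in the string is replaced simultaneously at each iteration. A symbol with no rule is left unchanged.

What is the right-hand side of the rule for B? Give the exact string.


Trying B -> BBG:
  Step 0: BG
  Step 1: BBGG
  Step 2: BBGBBGGG
Matches the given result.

Answer: BBG


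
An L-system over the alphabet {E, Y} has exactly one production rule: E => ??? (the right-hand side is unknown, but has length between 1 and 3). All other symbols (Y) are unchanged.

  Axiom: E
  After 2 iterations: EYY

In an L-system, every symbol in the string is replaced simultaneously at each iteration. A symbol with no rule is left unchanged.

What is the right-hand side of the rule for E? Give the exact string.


Answer: EY

Derivation:
Trying E => EY:
  Step 0: E
  Step 1: EY
  Step 2: EYY
Matches the given result.


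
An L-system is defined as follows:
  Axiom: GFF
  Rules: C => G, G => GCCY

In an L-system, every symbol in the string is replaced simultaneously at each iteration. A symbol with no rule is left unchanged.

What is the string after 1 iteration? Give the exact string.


Answer: GCCYFF

Derivation:
Step 0: GFF
Step 1: GCCYFF


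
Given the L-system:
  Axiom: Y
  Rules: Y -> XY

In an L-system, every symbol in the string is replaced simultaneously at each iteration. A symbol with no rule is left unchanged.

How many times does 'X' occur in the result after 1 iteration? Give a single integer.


Step 0: Y  (0 'X')
Step 1: XY  (1 'X')

Answer: 1


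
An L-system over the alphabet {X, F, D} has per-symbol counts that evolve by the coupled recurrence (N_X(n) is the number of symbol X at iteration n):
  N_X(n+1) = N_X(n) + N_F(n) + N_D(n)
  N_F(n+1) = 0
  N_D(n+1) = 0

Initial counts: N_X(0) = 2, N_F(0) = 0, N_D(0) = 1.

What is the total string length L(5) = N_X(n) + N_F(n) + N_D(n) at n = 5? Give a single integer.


Answer: 3

Derivation:
Step 0: N_X=2, N_F=0, N_D=1, L=3
Step 1: N_X=3, N_F=0, N_D=0, L=3
Step 2: N_X=3, N_F=0, N_D=0, L=3
Step 3: N_X=3, N_F=0, N_D=0, L=3
Step 4: N_X=3, N_F=0, N_D=0, L=3
Step 5: N_X=3, N_F=0, N_D=0, L=3


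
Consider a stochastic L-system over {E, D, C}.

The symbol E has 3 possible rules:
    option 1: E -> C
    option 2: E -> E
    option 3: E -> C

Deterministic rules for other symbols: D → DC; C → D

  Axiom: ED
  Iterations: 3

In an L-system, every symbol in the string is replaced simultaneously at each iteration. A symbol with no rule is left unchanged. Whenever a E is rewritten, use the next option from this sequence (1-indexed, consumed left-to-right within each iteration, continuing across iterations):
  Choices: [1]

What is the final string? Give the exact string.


Step 0: ED
Step 1: CDC  (used choices [1])
Step 2: DDCD  (used choices [])
Step 3: DCDCDDC  (used choices [])

Answer: DCDCDDC


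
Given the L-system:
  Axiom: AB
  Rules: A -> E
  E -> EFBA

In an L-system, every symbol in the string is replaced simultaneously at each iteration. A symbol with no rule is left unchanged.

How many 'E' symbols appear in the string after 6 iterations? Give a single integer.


Answer: 8

Derivation:
Step 0: AB  (0 'E')
Step 1: EB  (1 'E')
Step 2: EFBAB  (1 'E')
Step 3: EFBAFBEB  (2 'E')
Step 4: EFBAFBEFBEFBAB  (3 'E')
Step 5: EFBAFBEFBEFBAFBEFBAFBEB  (5 'E')
Step 6: EFBAFBEFBEFBAFBEFBAFBEFBEFBAFBEFBEFBAB  (8 'E')


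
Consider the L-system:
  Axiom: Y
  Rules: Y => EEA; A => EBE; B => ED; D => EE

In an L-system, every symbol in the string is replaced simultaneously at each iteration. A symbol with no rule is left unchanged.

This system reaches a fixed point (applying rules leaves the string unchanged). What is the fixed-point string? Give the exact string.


Answer: EEEEEEE

Derivation:
Step 0: Y
Step 1: EEA
Step 2: EEEBE
Step 3: EEEEDE
Step 4: EEEEEEE
Step 5: EEEEEEE  (unchanged — fixed point at step 4)


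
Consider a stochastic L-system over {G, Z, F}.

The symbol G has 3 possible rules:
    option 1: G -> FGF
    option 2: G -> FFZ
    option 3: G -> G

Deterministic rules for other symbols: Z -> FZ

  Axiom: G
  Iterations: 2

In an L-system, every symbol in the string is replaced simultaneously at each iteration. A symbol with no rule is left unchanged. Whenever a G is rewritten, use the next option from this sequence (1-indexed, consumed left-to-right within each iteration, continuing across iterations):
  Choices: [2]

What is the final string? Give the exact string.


Step 0: G
Step 1: FFZ  (used choices [2])
Step 2: FFFZ  (used choices [])

Answer: FFFZ


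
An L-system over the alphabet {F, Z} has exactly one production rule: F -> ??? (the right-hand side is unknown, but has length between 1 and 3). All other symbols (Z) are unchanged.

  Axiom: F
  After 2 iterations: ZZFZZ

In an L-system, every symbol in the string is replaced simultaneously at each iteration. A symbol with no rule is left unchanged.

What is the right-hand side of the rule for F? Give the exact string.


Answer: ZFZ

Derivation:
Trying F -> ZFZ:
  Step 0: F
  Step 1: ZFZ
  Step 2: ZZFZZ
Matches the given result.


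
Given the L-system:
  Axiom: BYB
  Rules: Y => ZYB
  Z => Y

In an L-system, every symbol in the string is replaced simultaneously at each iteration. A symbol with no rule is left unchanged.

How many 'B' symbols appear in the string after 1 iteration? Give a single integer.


Step 0: BYB  (2 'B')
Step 1: BZYBB  (3 'B')

Answer: 3


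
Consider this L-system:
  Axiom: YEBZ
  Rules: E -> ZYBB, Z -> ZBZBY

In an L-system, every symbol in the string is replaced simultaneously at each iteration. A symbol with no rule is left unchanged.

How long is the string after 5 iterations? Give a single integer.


Step 0: length = 4
Step 1: length = 11
Step 2: length = 23
Step 3: length = 47
Step 4: length = 95
Step 5: length = 191

Answer: 191


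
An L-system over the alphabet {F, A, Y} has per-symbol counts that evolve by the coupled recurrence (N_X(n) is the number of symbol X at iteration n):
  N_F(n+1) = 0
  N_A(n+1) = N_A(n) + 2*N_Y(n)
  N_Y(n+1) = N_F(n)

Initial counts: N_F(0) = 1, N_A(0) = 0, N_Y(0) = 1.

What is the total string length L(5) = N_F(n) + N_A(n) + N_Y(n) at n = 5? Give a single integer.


Step 0: N_F=1, N_A=0, N_Y=1, L=2
Step 1: N_F=0, N_A=2, N_Y=1, L=3
Step 2: N_F=0, N_A=4, N_Y=0, L=4
Step 3: N_F=0, N_A=4, N_Y=0, L=4
Step 4: N_F=0, N_A=4, N_Y=0, L=4
Step 5: N_F=0, N_A=4, N_Y=0, L=4

Answer: 4


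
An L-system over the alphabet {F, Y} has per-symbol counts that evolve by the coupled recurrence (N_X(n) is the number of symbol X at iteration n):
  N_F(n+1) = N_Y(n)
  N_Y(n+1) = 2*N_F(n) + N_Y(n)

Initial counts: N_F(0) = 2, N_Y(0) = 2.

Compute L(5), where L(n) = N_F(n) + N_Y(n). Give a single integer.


Step 0: N_F=2, N_Y=2, L=4
Step 1: N_F=2, N_Y=6, L=8
Step 2: N_F=6, N_Y=10, L=16
Step 3: N_F=10, N_Y=22, L=32
Step 4: N_F=22, N_Y=42, L=64
Step 5: N_F=42, N_Y=86, L=128

Answer: 128


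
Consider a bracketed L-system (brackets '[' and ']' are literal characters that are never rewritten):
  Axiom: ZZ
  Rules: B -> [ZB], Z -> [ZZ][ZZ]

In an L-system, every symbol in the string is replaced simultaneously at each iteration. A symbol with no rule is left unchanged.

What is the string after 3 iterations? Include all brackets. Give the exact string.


Answer: [[[ZZ][ZZ][ZZ][ZZ]][[ZZ][ZZ][ZZ][ZZ]][[ZZ][ZZ][ZZ][ZZ]][[ZZ][ZZ][ZZ][ZZ]]][[[ZZ][ZZ][ZZ][ZZ]][[ZZ][ZZ][ZZ][ZZ]][[ZZ][ZZ][ZZ][ZZ]][[ZZ][ZZ][ZZ][ZZ]]][[[ZZ][ZZ][ZZ][ZZ]][[ZZ][ZZ][ZZ][ZZ]][[ZZ][ZZ][ZZ][ZZ]][[ZZ][ZZ][ZZ][ZZ]]][[[ZZ][ZZ][ZZ][ZZ]][[ZZ][ZZ][ZZ][ZZ]][[ZZ][ZZ][ZZ][ZZ]][[ZZ][ZZ][ZZ][ZZ]]]

Derivation:
Step 0: ZZ
Step 1: [ZZ][ZZ][ZZ][ZZ]
Step 2: [[ZZ][ZZ][ZZ][ZZ]][[ZZ][ZZ][ZZ][ZZ]][[ZZ][ZZ][ZZ][ZZ]][[ZZ][ZZ][ZZ][ZZ]]
Step 3: [[[ZZ][ZZ][ZZ][ZZ]][[ZZ][ZZ][ZZ][ZZ]][[ZZ][ZZ][ZZ][ZZ]][[ZZ][ZZ][ZZ][ZZ]]][[[ZZ][ZZ][ZZ][ZZ]][[ZZ][ZZ][ZZ][ZZ]][[ZZ][ZZ][ZZ][ZZ]][[ZZ][ZZ][ZZ][ZZ]]][[[ZZ][ZZ][ZZ][ZZ]][[ZZ][ZZ][ZZ][ZZ]][[ZZ][ZZ][ZZ][ZZ]][[ZZ][ZZ][ZZ][ZZ]]][[[ZZ][ZZ][ZZ][ZZ]][[ZZ][ZZ][ZZ][ZZ]][[ZZ][ZZ][ZZ][ZZ]][[ZZ][ZZ][ZZ][ZZ]]]


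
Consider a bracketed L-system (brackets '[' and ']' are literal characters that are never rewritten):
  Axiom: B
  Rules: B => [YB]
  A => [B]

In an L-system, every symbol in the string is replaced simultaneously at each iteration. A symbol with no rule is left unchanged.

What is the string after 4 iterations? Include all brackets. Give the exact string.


Answer: [Y[Y[Y[YB]]]]

Derivation:
Step 0: B
Step 1: [YB]
Step 2: [Y[YB]]
Step 3: [Y[Y[YB]]]
Step 4: [Y[Y[Y[YB]]]]


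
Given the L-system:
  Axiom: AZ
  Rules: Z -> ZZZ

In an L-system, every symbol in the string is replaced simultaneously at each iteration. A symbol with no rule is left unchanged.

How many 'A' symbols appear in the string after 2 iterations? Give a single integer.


Step 0: AZ  (1 'A')
Step 1: AZZZ  (1 'A')
Step 2: AZZZZZZZZZ  (1 'A')

Answer: 1


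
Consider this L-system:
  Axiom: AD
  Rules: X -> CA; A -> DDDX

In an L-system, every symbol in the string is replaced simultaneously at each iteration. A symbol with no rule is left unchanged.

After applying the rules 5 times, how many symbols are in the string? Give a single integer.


Answer: 13

Derivation:
Step 0: length = 2
Step 1: length = 5
Step 2: length = 6
Step 3: length = 9
Step 4: length = 10
Step 5: length = 13


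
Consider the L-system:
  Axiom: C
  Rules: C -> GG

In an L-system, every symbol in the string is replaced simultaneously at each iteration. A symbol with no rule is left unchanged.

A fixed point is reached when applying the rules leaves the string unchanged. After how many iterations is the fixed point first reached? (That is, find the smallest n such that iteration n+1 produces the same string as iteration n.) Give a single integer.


Answer: 1

Derivation:
Step 0: C
Step 1: GG
Step 2: GG  (unchanged — fixed point at step 1)


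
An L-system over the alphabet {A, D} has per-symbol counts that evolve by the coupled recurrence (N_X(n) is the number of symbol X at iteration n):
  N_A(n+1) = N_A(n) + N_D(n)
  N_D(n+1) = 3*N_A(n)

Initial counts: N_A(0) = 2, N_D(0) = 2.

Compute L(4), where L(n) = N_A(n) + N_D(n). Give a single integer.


Answer: 118

Derivation:
Step 0: N_A=2, N_D=2, L=4
Step 1: N_A=4, N_D=6, L=10
Step 2: N_A=10, N_D=12, L=22
Step 3: N_A=22, N_D=30, L=52
Step 4: N_A=52, N_D=66, L=118


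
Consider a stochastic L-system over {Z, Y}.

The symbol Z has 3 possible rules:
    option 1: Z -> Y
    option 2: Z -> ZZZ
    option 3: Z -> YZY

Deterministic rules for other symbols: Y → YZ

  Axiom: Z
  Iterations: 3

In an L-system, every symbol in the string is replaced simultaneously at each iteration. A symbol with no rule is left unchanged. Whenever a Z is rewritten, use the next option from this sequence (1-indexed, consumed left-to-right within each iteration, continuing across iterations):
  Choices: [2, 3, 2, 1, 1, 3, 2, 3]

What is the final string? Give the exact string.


Answer: YZYYZYZYZZZYZYYZ

Derivation:
Step 0: Z
Step 1: ZZZ  (used choices [2])
Step 2: YZYZZZY  (used choices [3, 2, 1])
Step 3: YZYYZYZYZZZYZYYZ  (used choices [1, 3, 2, 3])


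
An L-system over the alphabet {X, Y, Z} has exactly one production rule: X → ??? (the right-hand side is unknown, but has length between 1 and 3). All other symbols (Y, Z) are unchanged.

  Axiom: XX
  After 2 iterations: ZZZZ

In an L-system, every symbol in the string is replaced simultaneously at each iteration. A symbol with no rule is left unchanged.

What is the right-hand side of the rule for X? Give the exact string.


Trying X → ZZ:
  Step 0: XX
  Step 1: ZZZZ
  Step 2: ZZZZ
Matches the given result.

Answer: ZZ


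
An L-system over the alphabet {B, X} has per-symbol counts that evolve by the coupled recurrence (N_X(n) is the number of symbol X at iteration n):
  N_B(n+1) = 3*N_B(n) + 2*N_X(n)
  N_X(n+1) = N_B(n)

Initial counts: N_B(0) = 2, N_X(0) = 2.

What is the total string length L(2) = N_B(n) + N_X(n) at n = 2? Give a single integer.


Answer: 44

Derivation:
Step 0: N_B=2, N_X=2, L=4
Step 1: N_B=10, N_X=2, L=12
Step 2: N_B=34, N_X=10, L=44


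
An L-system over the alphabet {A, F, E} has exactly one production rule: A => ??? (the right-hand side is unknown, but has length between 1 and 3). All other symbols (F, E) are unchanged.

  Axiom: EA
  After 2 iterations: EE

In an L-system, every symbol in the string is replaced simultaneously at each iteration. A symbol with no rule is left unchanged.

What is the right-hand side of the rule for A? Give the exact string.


Trying A => E:
  Step 0: EA
  Step 1: EE
  Step 2: EE
Matches the given result.

Answer: E


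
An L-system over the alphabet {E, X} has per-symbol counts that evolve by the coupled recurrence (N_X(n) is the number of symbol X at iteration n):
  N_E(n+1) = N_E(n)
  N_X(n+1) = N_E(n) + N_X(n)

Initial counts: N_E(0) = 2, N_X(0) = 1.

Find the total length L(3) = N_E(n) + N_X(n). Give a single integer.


Step 0: N_E=2, N_X=1, L=3
Step 1: N_E=2, N_X=3, L=5
Step 2: N_E=2, N_X=5, L=7
Step 3: N_E=2, N_X=7, L=9

Answer: 9


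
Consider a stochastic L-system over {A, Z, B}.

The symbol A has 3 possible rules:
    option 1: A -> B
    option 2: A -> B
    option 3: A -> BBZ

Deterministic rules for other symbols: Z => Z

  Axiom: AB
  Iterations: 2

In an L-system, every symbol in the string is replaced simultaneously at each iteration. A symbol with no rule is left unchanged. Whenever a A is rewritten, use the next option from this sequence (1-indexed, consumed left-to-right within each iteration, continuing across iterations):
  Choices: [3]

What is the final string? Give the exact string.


Step 0: AB
Step 1: BBZB  (used choices [3])
Step 2: BBZB  (used choices [])

Answer: BBZB


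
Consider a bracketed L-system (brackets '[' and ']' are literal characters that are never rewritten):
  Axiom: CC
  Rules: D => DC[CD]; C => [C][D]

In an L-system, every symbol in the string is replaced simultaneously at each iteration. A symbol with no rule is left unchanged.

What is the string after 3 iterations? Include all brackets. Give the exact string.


Step 0: CC
Step 1: [C][D][C][D]
Step 2: [[C][D]][DC[CD]][[C][D]][DC[CD]]
Step 3: [[[C][D]][DC[CD]]][DC[CD][C][D][[C][D]DC[CD]]][[[C][D]][DC[CD]]][DC[CD][C][D][[C][D]DC[CD]]]

Answer: [[[C][D]][DC[CD]]][DC[CD][C][D][[C][D]DC[CD]]][[[C][D]][DC[CD]]][DC[CD][C][D][[C][D]DC[CD]]]


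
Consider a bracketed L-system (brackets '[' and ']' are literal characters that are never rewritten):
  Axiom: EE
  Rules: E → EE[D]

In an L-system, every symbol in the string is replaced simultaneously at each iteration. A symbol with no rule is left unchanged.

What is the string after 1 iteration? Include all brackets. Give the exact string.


Answer: EE[D]EE[D]

Derivation:
Step 0: EE
Step 1: EE[D]EE[D]


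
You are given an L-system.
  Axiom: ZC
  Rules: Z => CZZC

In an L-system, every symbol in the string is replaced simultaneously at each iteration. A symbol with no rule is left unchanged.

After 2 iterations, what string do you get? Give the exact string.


Answer: CCZZCCZZCCC

Derivation:
Step 0: ZC
Step 1: CZZCC
Step 2: CCZZCCZZCCC


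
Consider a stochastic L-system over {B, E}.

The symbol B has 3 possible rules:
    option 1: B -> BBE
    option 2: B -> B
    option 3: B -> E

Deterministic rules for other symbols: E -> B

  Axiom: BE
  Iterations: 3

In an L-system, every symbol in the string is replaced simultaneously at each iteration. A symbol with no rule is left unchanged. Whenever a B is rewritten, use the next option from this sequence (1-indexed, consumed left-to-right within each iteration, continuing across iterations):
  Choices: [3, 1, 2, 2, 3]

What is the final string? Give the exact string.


Answer: BBEB

Derivation:
Step 0: BE
Step 1: EB  (used choices [3])
Step 2: BBBE  (used choices [1])
Step 3: BBEB  (used choices [2, 2, 3])


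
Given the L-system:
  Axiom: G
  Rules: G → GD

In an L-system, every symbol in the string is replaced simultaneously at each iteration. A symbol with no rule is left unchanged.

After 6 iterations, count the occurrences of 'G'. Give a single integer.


Step 0: G  (1 'G')
Step 1: GD  (1 'G')
Step 2: GDD  (1 'G')
Step 3: GDDD  (1 'G')
Step 4: GDDDD  (1 'G')
Step 5: GDDDDD  (1 'G')
Step 6: GDDDDDD  (1 'G')

Answer: 1


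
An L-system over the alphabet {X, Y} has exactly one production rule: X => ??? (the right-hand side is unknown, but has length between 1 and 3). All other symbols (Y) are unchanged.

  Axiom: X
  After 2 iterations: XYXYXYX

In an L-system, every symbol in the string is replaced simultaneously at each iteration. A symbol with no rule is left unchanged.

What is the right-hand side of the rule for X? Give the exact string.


Answer: XYX

Derivation:
Trying X => XYX:
  Step 0: X
  Step 1: XYX
  Step 2: XYXYXYX
Matches the given result.


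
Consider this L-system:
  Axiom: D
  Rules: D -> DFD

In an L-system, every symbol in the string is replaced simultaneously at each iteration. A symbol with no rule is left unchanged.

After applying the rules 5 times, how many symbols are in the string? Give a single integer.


Answer: 63

Derivation:
Step 0: length = 1
Step 1: length = 3
Step 2: length = 7
Step 3: length = 15
Step 4: length = 31
Step 5: length = 63


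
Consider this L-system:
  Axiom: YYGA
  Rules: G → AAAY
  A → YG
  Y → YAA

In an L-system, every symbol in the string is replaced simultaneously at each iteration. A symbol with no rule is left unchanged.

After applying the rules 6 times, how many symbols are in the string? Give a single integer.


Answer: 1658

Derivation:
Step 0: length = 4
Step 1: length = 12
Step 2: length = 30
Step 3: length = 86
Step 4: length = 224
Step 5: length = 624
Step 6: length = 1658
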